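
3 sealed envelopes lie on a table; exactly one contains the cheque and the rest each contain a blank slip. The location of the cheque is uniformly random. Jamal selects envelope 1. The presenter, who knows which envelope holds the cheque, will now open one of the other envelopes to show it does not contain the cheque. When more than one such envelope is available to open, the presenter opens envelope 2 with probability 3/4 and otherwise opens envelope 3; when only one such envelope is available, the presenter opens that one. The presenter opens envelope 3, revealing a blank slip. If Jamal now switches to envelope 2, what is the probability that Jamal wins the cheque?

4/5

Condition on the true location of the cheque.
If it is in envelope 1 (prior 1/3): envelope 2 is available but not opened, probability 1/4; weight (1/3)·(1/4) = 1/12.
If it is in envelope 2 (prior 1/3): only envelope 3 is available, probability 1; weight (1/3)·1 = 1/3.
If it is in envelope 3 (prior 1/3): the presenter opened envelope 3, so this case is ruled out; weight (1/3)·0 = 0.
The weights sum to 5/12.
So P(the cheque in envelope 2 | the presenter opened envelope 3) = (1/3) / (5/12) = 4/5.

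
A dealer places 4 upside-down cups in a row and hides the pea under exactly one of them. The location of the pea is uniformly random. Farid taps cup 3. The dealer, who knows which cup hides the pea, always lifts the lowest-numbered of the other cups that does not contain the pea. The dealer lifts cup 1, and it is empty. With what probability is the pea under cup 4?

1/3

Consider each possible location of the pea in turn.
If it is under cup 1 (prior 1/4): the dealer opened cup 1, so this case is ruled out; weight (1/4)·0 = 0.
If it is under any of cups 2, 3, and 4 (prior 1/4 each): cup 1 is the lowest-numbered option available, probability 1; weight (1/4)·1 = 1/4 each.
The weights sum to 3/4.
So P(the pea under cup 4 | the dealer opened cup 1) = (1/4) / (3/4) = 1/3.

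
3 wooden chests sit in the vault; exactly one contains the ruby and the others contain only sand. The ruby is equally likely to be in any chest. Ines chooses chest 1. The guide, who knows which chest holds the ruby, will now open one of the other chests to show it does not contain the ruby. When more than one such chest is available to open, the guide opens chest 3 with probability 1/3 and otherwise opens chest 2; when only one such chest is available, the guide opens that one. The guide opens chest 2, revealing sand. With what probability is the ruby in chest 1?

2/5

Condition on the true location of the ruby.
If it is in chest 1 (prior 1/3): chest 3 is available but not opened, probability 2/3; weight (1/3)·(2/3) = 2/9.
If it is in chest 2 (prior 1/3): the guide opened chest 2, so this case is ruled out; weight (1/3)·0 = 0.
If it is in chest 3 (prior 1/3): only chest 2 is available, probability 1; weight (1/3)·1 = 1/3.
The weights sum to 5/9.
So P(the ruby in chest 1 | the guide opened chest 2) = (2/9) / (5/9) = 2/5.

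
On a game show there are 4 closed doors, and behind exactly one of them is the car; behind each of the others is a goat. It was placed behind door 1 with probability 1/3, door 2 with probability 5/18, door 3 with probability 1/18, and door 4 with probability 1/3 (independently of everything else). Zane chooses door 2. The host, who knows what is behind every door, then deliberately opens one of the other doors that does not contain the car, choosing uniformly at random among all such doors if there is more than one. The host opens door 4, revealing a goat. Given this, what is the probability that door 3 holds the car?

Condition on the true location of the car.
If it is behind door 1 (prior 1/3): the host has 2 equally likely choices, so probability 1/2; weight (1/3)·(1/2) = 1/6.
If it is behind door 2 (prior 5/18): the host has 3 equally likely choices, so probability 1/3; weight (5/18)·(1/3) = 5/54.
If it is behind door 3 (prior 1/18): the host has 2 equally likely choices, so probability 1/2; weight (1/18)·(1/2) = 1/36.
If it is behind door 4 (prior 1/3): the host opened door 4, so this case is ruled out; weight (1/3)·0 = 0.
The weights sum to 31/108.
So P(the car behind door 3 | the host opened door 4) = (1/36) / (31/108) = 3/31.

3/31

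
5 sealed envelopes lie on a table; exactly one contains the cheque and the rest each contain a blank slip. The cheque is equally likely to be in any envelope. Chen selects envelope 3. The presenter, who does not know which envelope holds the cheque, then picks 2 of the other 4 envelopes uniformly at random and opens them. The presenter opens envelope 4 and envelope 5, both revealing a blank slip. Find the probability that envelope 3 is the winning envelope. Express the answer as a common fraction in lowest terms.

1/3

Because the presenter chose which envelopes to open without knowing where the cheque is, the choice is independent of the prize location. Learning that none of the 2 opened envelopes holds the cheque simply rules out those 2 locations and leaves the remaining 3 envelopes still equally likely by symmetry.
So P(the cheque in envelope 3) = 1/3.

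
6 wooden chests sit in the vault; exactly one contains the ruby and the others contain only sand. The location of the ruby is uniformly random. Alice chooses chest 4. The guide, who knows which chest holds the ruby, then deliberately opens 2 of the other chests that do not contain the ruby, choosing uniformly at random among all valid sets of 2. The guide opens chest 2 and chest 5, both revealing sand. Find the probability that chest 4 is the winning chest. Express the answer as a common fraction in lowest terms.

1/6

Condition on the true location of the ruby.
If it is in any of chests 1, 3, and 6 (prior 1/6 each): the guide has 6 equally likely choices, so probability 1/6; weight (1/6)·(1/6) = 1/36 each.
If it is in either of chests 2 and 5 (prior 1/6 each): that chest was opened and seen not to hold the prize — ruled out; weight (1/6)·0 = 0 each.
If it is in chest 4 (prior 1/6): the guide has 10 equally likely choices, so probability 1/10; weight (1/6)·(1/10) = 1/60.
The weights sum to 1/10.
So P(the ruby in chest 4 | the guide opened chest 2 and chest 5) = (1/60) / (1/10) = 1/6.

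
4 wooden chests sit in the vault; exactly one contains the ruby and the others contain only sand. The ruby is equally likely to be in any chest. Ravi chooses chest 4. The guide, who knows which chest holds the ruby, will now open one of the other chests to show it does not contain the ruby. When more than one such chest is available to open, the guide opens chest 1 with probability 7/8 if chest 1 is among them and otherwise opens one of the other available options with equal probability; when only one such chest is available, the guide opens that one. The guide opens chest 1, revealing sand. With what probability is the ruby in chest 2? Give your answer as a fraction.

1/3

Condition on the true location of the ruby.
If it is in chest 1 (prior 1/4): the guide opened chest 1, so this case is ruled out; weight (1/4)·0 = 0.
If it is in any of chests 2, 3, and 4 (prior 1/4 each): chest 1 is available, opened with probability 7/8; weight (1/4)·(7/8) = 7/32 each.
The weights sum to 21/32.
So P(the ruby in chest 2 | the guide opened chest 1) = (7/32) / (21/32) = 1/3.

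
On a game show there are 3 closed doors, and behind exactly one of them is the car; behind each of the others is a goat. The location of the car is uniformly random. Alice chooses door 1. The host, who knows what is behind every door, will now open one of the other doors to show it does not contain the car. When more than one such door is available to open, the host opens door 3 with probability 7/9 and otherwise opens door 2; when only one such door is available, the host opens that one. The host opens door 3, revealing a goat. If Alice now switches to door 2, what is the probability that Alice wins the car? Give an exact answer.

Consider each possible location of the car in turn.
If it is behind door 1 (prior 1/3): door 3 is available, opened with probability 7/9; weight (1/3)·(7/9) = 7/27.
If it is behind door 2 (prior 1/3): only door 3 is available, probability 1; weight (1/3)·1 = 1/3.
If it is behind door 3 (prior 1/3): the host opened door 3, so this case is ruled out; weight (1/3)·0 = 0.
The weights sum to 16/27.
So P(the car behind door 2 | the host opened door 3) = (1/3) / (16/27) = 9/16.

9/16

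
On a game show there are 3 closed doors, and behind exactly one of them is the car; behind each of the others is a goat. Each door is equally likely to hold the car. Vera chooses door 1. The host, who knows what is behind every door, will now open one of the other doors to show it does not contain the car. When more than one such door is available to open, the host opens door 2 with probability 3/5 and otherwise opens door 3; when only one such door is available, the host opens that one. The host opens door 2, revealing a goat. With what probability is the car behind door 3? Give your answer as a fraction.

Condition on the true location of the car.
If it is behind door 1 (prior 1/3): door 2 is available, opened with probability 3/5; weight (1/3)·(3/5) = 1/5.
If it is behind door 2 (prior 1/3): the host opened door 2, so this case is ruled out; weight (1/3)·0 = 0.
If it is behind door 3 (prior 1/3): only door 2 is available, probability 1; weight (1/3)·1 = 1/3.
The weights sum to 8/15.
So P(the car behind door 3 | the host opened door 2) = (1/3) / (8/15) = 5/8.

5/8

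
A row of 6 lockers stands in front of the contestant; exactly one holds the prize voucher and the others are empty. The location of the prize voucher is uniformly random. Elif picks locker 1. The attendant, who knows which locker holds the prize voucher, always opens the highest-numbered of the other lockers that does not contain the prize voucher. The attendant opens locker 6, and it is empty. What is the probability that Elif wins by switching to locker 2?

Consider each possible location of the prize voucher in turn.
If it is in any of lockers 1, 2, 3, 4, and 5 (prior 1/6 each): locker 6 is the highest-numbered option available, probability 1; weight (1/6)·1 = 1/6 each.
If it is in locker 6 (prior 1/6): the attendant opened locker 6, so this case is ruled out; weight (1/6)·0 = 0.
The weights sum to 5/6.
So P(the prize voucher in locker 2 | the attendant opened locker 6) = (1/6) / (5/6) = 1/5.

1/5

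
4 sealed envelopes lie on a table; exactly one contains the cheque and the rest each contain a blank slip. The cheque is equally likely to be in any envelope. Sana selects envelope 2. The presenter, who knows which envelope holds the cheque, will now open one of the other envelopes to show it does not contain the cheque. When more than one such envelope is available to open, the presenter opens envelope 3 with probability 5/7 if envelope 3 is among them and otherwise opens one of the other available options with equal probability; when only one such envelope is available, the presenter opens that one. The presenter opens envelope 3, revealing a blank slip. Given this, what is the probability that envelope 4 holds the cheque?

Apply Bayes' rule, conditioning on where the cheque actually is.
If it is in any of envelopes 1, 2, and 4 (prior 1/4 each): envelope 3 is available, opened with probability 5/7; weight (1/4)·(5/7) = 5/28 each.
If it is in envelope 3 (prior 1/4): the presenter opened envelope 3, so this case is ruled out; weight (1/4)·0 = 0.
The weights sum to 15/28.
So P(the cheque in envelope 4 | the presenter opened envelope 3) = (5/28) / (15/28) = 1/3.

1/3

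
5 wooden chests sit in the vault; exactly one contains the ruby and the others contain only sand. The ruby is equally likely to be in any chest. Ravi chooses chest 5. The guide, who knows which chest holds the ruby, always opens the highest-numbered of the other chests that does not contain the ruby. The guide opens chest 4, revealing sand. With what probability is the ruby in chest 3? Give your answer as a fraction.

1/4

Apply Bayes' rule, conditioning on where the ruby actually is.
If it is in any of chests 1, 2, 3, and 5 (prior 1/5 each): chest 4 is the highest-numbered option available, probability 1; weight (1/5)·1 = 1/5 each.
If it is in chest 4 (prior 1/5): the guide opened chest 4, so this case is ruled out; weight (1/5)·0 = 0.
The weights sum to 4/5.
So P(the ruby in chest 3 | the guide opened chest 4) = (1/5) / (4/5) = 1/4.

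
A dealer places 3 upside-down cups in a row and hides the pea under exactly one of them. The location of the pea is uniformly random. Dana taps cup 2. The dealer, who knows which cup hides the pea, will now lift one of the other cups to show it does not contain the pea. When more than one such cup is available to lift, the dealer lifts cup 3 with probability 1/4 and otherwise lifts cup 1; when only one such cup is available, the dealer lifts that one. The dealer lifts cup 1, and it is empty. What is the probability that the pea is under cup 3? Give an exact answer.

Condition on the true location of the pea.
If it is under cup 1 (prior 1/3): the dealer opened cup 1, so this case is ruled out; weight (1/3)·0 = 0.
If it is under cup 2 (prior 1/3): cup 3 is available but not opened, probability 3/4; weight (1/3)·(3/4) = 1/4.
If it is under cup 3 (prior 1/3): only cup 1 is available, probability 1; weight (1/3)·1 = 1/3.
The weights sum to 7/12.
So P(the pea under cup 3 | the dealer opened cup 1) = (1/3) / (7/12) = 4/7.

4/7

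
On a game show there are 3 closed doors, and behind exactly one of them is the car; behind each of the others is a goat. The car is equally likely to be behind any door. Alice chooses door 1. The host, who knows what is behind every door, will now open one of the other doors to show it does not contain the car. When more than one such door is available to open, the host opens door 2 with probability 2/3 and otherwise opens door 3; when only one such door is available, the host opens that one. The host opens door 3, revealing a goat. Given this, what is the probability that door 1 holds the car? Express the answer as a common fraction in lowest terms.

1/4

Apply Bayes' rule, conditioning on where the car actually is.
If it is behind door 1 (prior 1/3): door 2 is available but not opened, probability 1/3; weight (1/3)·(1/3) = 1/9.
If it is behind door 2 (prior 1/3): only door 3 is available, probability 1; weight (1/3)·1 = 1/3.
If it is behind door 3 (prior 1/3): the host opened door 3, so this case is ruled out; weight (1/3)·0 = 0.
The weights sum to 4/9.
So P(the car behind door 1 | the host opened door 3) = (1/9) / (4/9) = 1/4.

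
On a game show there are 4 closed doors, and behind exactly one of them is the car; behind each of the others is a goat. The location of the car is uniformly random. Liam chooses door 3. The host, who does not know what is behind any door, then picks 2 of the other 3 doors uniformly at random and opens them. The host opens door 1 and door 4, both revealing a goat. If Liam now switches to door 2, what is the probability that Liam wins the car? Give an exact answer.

Because the host chose which doors to open without knowing where the car is, the choice is independent of the prize location. Learning that none of the 2 opened doors holds the car simply rules out those 2 locations and leaves the remaining 2 doors still equally likely by symmetry.
So P(the car behind door 2) = 1/2.

1/2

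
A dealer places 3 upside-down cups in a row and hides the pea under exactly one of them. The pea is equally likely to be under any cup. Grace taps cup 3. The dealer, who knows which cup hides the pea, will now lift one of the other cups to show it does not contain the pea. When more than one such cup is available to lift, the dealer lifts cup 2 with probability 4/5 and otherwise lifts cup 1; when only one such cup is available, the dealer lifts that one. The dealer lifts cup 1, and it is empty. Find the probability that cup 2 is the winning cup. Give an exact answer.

Apply Bayes' rule, conditioning on where the pea actually is.
If it is under cup 1 (prior 1/3): the dealer opened cup 1, so this case is ruled out; weight (1/3)·0 = 0.
If it is under cup 2 (prior 1/3): only cup 1 is available, probability 1; weight (1/3)·1 = 1/3.
If it is under cup 3 (prior 1/3): cup 2 is available but not opened, probability 1/5; weight (1/3)·(1/5) = 1/15.
The weights sum to 2/5.
So P(the pea under cup 2 | the dealer opened cup 1) = (1/3) / (2/5) = 5/6.

5/6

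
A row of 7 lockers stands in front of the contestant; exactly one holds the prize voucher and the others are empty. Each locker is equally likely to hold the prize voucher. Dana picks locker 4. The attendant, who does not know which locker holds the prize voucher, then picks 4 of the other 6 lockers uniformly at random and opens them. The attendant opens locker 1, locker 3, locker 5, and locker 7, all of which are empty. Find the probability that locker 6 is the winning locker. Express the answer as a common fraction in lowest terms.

1/3

Condition on the true location of the prize voucher.
If it is in any of lockers 1, 3, 5, and 7 (prior 1/7 each): that locker was opened and seen not to hold the prize — ruled out; weight (1/7)·0 = 0 each.
If it is in any of lockers 2, 4, and 6 (prior 1/7 each): the attendant picks exactly this set with probability 1/15 regardless, and none is the prize; weight (1/7)·(1/15) = 1/105 each.
The weights sum to 1/35.
So P(the prize voucher in locker 6 | the attendant opened locker 1, locker 3, locker 5, and locker 7) = (1/105) / (1/35) = 1/3.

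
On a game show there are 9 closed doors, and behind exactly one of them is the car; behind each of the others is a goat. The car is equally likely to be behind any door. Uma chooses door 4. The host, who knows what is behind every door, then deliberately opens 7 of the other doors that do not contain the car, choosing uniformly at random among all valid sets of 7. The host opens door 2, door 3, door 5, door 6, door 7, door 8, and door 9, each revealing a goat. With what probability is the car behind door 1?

8/9

Condition on the true location of the car.
If it is behind door 1 (prior 1/9): the host has no choice, probability 1; weight (1/9)·1 = 1/9.
If it is behind any of doors 2, 3, 5, 6, 7, 8, and 9 (prior 1/9 each): that door was opened and seen not to hold the prize — ruled out; weight (1/9)·0 = 0 each.
If it is behind door 4 (prior 1/9): the host has 8 equally likely choices, so probability 1/8; weight (1/9)·(1/8) = 1/72.
The weights sum to 1/8.
So P(the car behind door 1 | the host opened door 2, door 3, door 5, door 6, door 7, door 8, and door 9) = (1/9) / (1/8) = 8/9.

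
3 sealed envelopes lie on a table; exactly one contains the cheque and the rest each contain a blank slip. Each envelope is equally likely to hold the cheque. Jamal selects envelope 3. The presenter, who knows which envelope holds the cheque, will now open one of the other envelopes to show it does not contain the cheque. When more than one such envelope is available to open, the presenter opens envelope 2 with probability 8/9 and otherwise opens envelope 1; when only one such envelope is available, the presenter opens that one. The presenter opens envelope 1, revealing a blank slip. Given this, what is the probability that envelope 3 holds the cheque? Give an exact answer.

1/10

Consider each possible location of the cheque in turn.
If it is in envelope 1 (prior 1/3): the presenter opened envelope 1, so this case is ruled out; weight (1/3)·0 = 0.
If it is in envelope 2 (prior 1/3): only envelope 1 is available, probability 1; weight (1/3)·1 = 1/3.
If it is in envelope 3 (prior 1/3): envelope 2 is available but not opened, probability 1/9; weight (1/3)·(1/9) = 1/27.
The weights sum to 10/27.
So P(the cheque in envelope 3 | the presenter opened envelope 1) = (1/27) / (10/27) = 1/10.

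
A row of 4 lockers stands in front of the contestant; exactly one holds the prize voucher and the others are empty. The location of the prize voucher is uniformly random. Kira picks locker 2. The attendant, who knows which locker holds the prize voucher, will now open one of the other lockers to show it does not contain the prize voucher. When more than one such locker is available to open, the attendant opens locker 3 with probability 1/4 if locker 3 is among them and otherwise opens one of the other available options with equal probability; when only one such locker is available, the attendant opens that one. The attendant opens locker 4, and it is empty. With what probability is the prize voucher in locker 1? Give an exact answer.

6/13

Apply Bayes' rule, conditioning on where the prize voucher actually is.
If it is in locker 1 (prior 1/4): locker 3 is available but not opened, probability 3/4; weight (1/4)·(3/4) = 3/16.
If it is in locker 2 (prior 1/4): locker 3 is available but not opened; locker 4 gets probability (1 − 1/4)/2 = 3/8; weight (1/4)·(3/8) = 3/32.
If it is in locker 3 (prior 1/4): locker 3 holds the prize so is unavailable; the attendant chooses uniformly among the 2 others, probability 1/2; weight (1/4)·(1/2) = 1/8.
If it is in locker 4 (prior 1/4): the attendant opened locker 4, so this case is ruled out; weight (1/4)·0 = 0.
The weights sum to 13/32.
So P(the prize voucher in locker 1 | the attendant opened locker 4) = (3/16) / (13/32) = 6/13.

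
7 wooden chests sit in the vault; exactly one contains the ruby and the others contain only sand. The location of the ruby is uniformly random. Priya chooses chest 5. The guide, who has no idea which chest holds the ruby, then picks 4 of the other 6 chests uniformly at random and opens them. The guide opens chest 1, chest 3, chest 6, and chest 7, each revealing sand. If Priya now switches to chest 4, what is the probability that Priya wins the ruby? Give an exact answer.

1/3

Apply Bayes' rule, conditioning on where the ruby actually is.
If it is in any of chests 1, 3, 6, and 7 (prior 1/7 each): that chest was opened and seen not to hold the prize — ruled out; weight (1/7)·0 = 0 each.
If it is in any of chests 2, 4, and 5 (prior 1/7 each): the guide picks exactly this set with probability 1/15 regardless, and none is the prize; weight (1/7)·(1/15) = 1/105 each.
The weights sum to 1/35.
So P(the ruby in chest 4 | the guide opened chest 1, chest 3, chest 6, and chest 7) = (1/105) / (1/35) = 1/3.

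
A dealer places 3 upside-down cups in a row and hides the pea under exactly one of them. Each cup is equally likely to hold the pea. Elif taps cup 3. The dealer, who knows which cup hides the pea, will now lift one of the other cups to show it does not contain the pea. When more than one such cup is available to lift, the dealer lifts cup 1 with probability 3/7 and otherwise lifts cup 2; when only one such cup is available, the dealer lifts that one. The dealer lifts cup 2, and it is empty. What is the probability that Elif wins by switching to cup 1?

7/11

Consider each possible location of the pea in turn.
If it is under cup 1 (prior 1/3): only cup 2 is available, probability 1; weight (1/3)·1 = 1/3.
If it is under cup 2 (prior 1/3): the dealer opened cup 2, so this case is ruled out; weight (1/3)·0 = 0.
If it is under cup 3 (prior 1/3): cup 1 is available but not opened, probability 4/7; weight (1/3)·(4/7) = 4/21.
The weights sum to 11/21.
So P(the pea under cup 1 | the dealer opened cup 2) = (1/3) / (11/21) = 7/11.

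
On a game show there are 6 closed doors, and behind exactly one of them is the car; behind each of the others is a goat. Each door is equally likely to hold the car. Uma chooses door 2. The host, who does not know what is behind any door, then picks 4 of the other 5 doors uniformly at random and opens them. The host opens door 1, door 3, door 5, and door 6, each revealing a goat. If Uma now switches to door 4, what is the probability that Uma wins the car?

Because the host chose which doors to open without knowing where the car is, the choice is independent of the prize location. Learning that none of the 4 opened doors holds the car simply rules out those 4 locations and leaves the remaining 2 doors still equally likely by symmetry.
So P(the car behind door 4) = 1/2.

1/2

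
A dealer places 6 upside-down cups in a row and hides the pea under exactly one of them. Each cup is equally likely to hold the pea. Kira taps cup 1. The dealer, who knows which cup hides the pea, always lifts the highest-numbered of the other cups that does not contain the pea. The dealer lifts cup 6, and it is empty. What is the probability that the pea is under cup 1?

Consider each possible location of the pea in turn.
If it is under any of cups 1, 2, 3, 4, and 5 (prior 1/6 each): cup 6 is the highest-numbered option available, probability 1; weight (1/6)·1 = 1/6 each.
If it is under cup 6 (prior 1/6): the dealer opened cup 6, so this case is ruled out; weight (1/6)·0 = 0.
The weights sum to 5/6.
So P(the pea under cup 1 | the dealer opened cup 6) = (1/6) / (5/6) = 1/5.

1/5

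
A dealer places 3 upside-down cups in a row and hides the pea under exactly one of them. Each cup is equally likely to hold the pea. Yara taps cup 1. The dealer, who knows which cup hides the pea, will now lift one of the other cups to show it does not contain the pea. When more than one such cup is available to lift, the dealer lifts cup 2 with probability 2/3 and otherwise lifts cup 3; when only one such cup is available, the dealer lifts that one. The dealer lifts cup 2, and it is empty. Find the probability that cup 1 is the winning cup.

2/5

Condition on the true location of the pea.
If it is under cup 1 (prior 1/3): cup 2 is available, opened with probability 2/3; weight (1/3)·(2/3) = 2/9.
If it is under cup 2 (prior 1/3): the dealer opened cup 2, so this case is ruled out; weight (1/3)·0 = 0.
If it is under cup 3 (prior 1/3): only cup 2 is available, probability 1; weight (1/3)·1 = 1/3.
The weights sum to 5/9.
So P(the pea under cup 1 | the dealer opened cup 2) = (2/9) / (5/9) = 2/5.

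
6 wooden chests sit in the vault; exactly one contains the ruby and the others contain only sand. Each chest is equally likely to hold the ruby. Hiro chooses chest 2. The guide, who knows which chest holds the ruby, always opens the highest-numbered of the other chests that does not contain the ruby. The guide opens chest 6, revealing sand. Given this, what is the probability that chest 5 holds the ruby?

1/5

Consider each possible location of the ruby in turn.
If it is in any of chests 1, 2, 3, 4, and 5 (prior 1/6 each): chest 6 is the highest-numbered option available, probability 1; weight (1/6)·1 = 1/6 each.
If it is in chest 6 (prior 1/6): the guide opened chest 6, so this case is ruled out; weight (1/6)·0 = 0.
The weights sum to 5/6.
So P(the ruby in chest 5 | the guide opened chest 6) = (1/6) / (5/6) = 1/5.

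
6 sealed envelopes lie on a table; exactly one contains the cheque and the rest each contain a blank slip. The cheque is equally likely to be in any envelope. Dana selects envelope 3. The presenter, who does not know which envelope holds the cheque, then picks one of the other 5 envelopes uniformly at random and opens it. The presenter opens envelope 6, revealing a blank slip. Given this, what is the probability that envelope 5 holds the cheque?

1/5

Consider each possible location of the cheque in turn.
If it is in any of envelopes 1, 2, 3, 4, and 5 (prior 1/6 each): the presenter picks envelope 6 with probability 1/5 regardless, and it is not the prize; weight (1/6)·(1/5) = 1/30 each.
If it is in envelope 6 (prior 1/6): the presenter opened envelope 6, so this case is ruled out; weight (1/6)·0 = 0.
The weights sum to 1/6.
So P(the cheque in envelope 5 | the presenter opened envelope 6) = (1/30) / (1/6) = 1/5.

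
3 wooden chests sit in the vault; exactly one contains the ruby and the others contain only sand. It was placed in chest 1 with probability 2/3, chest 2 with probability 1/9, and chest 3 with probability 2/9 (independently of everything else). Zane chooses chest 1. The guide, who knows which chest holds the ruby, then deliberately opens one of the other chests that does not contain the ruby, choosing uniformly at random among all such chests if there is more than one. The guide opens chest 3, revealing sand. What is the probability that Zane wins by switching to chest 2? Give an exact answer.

1/4

Consider each possible location of the ruby in turn.
If it is in chest 1 (prior 2/3): the guide has 2 equally likely choices, so probability 1/2; weight (2/3)·(1/2) = 1/3.
If it is in chest 2 (prior 1/9): the guide has no choice, probability 1; weight (1/9)·1 = 1/9.
If it is in chest 3 (prior 2/9): the guide opened chest 3, so this case is ruled out; weight (2/9)·0 = 0.
The weights sum to 4/9.
So P(the ruby in chest 2 | the guide opened chest 3) = (1/9) / (4/9) = 1/4.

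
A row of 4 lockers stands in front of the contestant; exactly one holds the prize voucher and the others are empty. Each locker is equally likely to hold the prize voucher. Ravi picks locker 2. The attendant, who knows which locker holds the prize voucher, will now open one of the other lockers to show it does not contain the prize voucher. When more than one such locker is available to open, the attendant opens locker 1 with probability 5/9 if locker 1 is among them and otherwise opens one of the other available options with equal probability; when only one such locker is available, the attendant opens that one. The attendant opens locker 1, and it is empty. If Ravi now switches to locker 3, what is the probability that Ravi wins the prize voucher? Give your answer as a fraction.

1/3

Apply Bayes' rule, conditioning on where the prize voucher actually is.
If it is in locker 1 (prior 1/4): the attendant opened locker 1, so this case is ruled out; weight (1/4)·0 = 0.
If it is in any of lockers 2, 3, and 4 (prior 1/4 each): locker 1 is available, opened with probability 5/9; weight (1/4)·(5/9) = 5/36 each.
The weights sum to 5/12.
So P(the prize voucher in locker 3 | the attendant opened locker 1) = (5/36) / (5/12) = 1/3.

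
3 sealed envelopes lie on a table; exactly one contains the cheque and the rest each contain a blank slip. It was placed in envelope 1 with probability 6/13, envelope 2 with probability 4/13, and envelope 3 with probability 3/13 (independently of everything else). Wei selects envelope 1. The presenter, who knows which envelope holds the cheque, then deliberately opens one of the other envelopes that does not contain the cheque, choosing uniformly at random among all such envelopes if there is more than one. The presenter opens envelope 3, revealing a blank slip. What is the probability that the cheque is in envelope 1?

Condition on the true location of the cheque.
If it is in envelope 1 (prior 6/13): the presenter has 2 equally likely choices, so probability 1/2; weight (6/13)·(1/2) = 3/13.
If it is in envelope 2 (prior 4/13): the presenter has no choice, probability 1; weight (4/13)·1 = 4/13.
If it is in envelope 3 (prior 3/13): the presenter opened envelope 3, so this case is ruled out; weight (3/13)·0 = 0.
The weights sum to 7/13.
So P(the cheque in envelope 1 | the presenter opened envelope 3) = (3/13) / (7/13) = 3/7.

3/7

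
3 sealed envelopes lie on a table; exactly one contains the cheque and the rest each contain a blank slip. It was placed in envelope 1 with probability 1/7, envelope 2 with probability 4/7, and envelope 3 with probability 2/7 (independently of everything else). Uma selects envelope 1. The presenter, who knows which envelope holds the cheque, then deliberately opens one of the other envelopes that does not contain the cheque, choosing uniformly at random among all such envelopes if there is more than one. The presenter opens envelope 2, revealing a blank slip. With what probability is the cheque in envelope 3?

Consider each possible location of the cheque in turn.
If it is in envelope 1 (prior 1/7): the presenter has 2 equally likely choices, so probability 1/2; weight (1/7)·(1/2) = 1/14.
If it is in envelope 2 (prior 4/7): the presenter opened envelope 2, so this case is ruled out; weight (4/7)·0 = 0.
If it is in envelope 3 (prior 2/7): the presenter has no choice, probability 1; weight (2/7)·1 = 2/7.
The weights sum to 5/14.
So P(the cheque in envelope 3 | the presenter opened envelope 2) = (2/7) / (5/14) = 4/5.

4/5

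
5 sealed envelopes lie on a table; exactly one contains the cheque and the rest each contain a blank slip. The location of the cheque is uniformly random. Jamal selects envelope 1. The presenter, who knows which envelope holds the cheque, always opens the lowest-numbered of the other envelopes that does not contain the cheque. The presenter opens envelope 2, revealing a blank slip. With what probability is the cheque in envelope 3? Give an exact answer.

1/4

Consider each possible location of the cheque in turn.
If it is in any of envelopes 1, 3, 4, and 5 (prior 1/5 each): envelope 2 is the lowest-numbered option available, probability 1; weight (1/5)·1 = 1/5 each.
If it is in envelope 2 (prior 1/5): the presenter opened envelope 2, so this case is ruled out; weight (1/5)·0 = 0.
The weights sum to 4/5.
So P(the cheque in envelope 3 | the presenter opened envelope 2) = (1/5) / (4/5) = 1/4.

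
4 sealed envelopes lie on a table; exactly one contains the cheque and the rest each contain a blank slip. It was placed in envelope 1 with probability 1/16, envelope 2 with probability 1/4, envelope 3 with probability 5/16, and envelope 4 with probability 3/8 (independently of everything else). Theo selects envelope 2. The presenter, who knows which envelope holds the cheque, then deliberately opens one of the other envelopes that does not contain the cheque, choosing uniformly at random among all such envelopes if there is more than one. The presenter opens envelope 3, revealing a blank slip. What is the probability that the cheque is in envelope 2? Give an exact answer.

Consider each possible location of the cheque in turn.
If it is in envelope 1 (prior 1/16): the presenter has 2 equally likely choices, so probability 1/2; weight (1/16)·(1/2) = 1/32.
If it is in envelope 2 (prior 1/4): the presenter has 3 equally likely choices, so probability 1/3; weight (1/4)·(1/3) = 1/12.
If it is in envelope 3 (prior 5/16): the presenter opened envelope 3, so this case is ruled out; weight (5/16)·0 = 0.
If it is in envelope 4 (prior 3/8): the presenter has 2 equally likely choices, so probability 1/2; weight (3/8)·(1/2) = 3/16.
The weights sum to 29/96.
So P(the cheque in envelope 2 | the presenter opened envelope 3) = (1/12) / (29/96) = 8/29.

8/29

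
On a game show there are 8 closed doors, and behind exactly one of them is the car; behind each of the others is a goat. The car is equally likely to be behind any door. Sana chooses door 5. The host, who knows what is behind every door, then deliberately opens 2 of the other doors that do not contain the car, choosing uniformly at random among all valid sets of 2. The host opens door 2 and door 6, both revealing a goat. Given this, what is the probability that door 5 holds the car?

1/8

Consider each possible location of the car in turn.
If it is behind any of doors 1, 3, 4, 7, and 8 (prior 1/8 each): the host has 15 equally likely choices, so probability 1/15; weight (1/8)·(1/15) = 1/120 each.
If it is behind either of doors 2 and 6 (prior 1/8 each): that door was opened and seen not to hold the prize — ruled out; weight (1/8)·0 = 0 each.
If it is behind door 5 (prior 1/8): the host has 21 equally likely choices, so probability 1/21; weight (1/8)·(1/21) = 1/168.
The weights sum to 1/21.
So P(the car behind door 5 | the host opened door 2 and door 6) = (1/168) / (1/21) = 1/8.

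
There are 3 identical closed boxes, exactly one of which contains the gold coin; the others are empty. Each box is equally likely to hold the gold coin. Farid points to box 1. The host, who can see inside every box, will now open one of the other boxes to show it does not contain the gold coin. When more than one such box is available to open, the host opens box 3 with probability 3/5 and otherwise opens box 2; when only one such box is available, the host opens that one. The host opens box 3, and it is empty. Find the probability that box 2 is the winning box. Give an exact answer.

Condition on the true location of the gold coin.
If it is in box 1 (prior 1/3): box 3 is available, opened with probability 3/5; weight (1/3)·(3/5) = 1/5.
If it is in box 2 (prior 1/3): only box 3 is available, probability 1; weight (1/3)·1 = 1/3.
If it is in box 3 (prior 1/3): the host opened box 3, so this case is ruled out; weight (1/3)·0 = 0.
The weights sum to 8/15.
So P(the gold coin in box 2 | the host opened box 3) = (1/3) / (8/15) = 5/8.

5/8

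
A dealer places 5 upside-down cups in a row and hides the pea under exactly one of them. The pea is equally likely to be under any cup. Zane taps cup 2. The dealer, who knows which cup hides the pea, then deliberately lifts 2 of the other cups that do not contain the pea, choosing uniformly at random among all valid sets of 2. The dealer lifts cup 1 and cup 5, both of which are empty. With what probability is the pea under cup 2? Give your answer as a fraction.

1/5

Consider each possible location of the pea in turn.
If it is under either of cups 1 and 5 (prior 1/5 each): that cup was opened and seen not to hold the prize — ruled out; weight (1/5)·0 = 0 each.
If it is under cup 2 (prior 1/5): the dealer has 6 equally likely choices, so probability 1/6; weight (1/5)·(1/6) = 1/30.
If it is under either of cups 3 and 4 (prior 1/5 each): the dealer has 3 equally likely choices, so probability 1/3; weight (1/5)·(1/3) = 1/15 each.
The weights sum to 1/6.
So P(the pea under cup 2 | the dealer opened cup 1 and cup 5) = (1/30) / (1/6) = 1/5.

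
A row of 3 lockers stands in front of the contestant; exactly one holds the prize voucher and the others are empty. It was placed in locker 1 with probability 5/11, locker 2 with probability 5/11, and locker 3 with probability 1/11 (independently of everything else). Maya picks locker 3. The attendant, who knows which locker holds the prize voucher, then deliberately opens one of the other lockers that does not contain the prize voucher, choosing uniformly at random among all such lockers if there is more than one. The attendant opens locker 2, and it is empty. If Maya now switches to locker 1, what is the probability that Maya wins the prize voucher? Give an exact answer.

10/11

Condition on the true location of the prize voucher.
If it is in locker 1 (prior 5/11): the attendant has no choice, probability 1; weight (5/11)·1 = 5/11.
If it is in locker 2 (prior 5/11): the attendant opened locker 2, so this case is ruled out; weight (5/11)·0 = 0.
If it is in locker 3 (prior 1/11): the attendant has 2 equally likely choices, so probability 1/2; weight (1/11)·(1/2) = 1/22.
The weights sum to 1/2.
So P(the prize voucher in locker 1 | the attendant opened locker 2) = (5/11) / (1/2) = 10/11.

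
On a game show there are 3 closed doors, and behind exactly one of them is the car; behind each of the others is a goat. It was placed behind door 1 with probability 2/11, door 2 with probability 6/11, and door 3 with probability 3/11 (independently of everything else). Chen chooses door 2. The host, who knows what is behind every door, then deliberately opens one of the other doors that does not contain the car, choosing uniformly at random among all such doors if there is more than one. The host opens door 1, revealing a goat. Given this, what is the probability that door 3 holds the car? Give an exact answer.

1/2

Consider each possible location of the car in turn.
If it is behind door 1 (prior 2/11): the host opened door 1, so this case is ruled out; weight (2/11)·0 = 0.
If it is behind door 2 (prior 6/11): the host has 2 equally likely choices, so probability 1/2; weight (6/11)·(1/2) = 3/11.
If it is behind door 3 (prior 3/11): the host has no choice, probability 1; weight (3/11)·1 = 3/11.
The weights sum to 6/11.
So P(the car behind door 3 | the host opened door 1) = (3/11) / (6/11) = 1/2.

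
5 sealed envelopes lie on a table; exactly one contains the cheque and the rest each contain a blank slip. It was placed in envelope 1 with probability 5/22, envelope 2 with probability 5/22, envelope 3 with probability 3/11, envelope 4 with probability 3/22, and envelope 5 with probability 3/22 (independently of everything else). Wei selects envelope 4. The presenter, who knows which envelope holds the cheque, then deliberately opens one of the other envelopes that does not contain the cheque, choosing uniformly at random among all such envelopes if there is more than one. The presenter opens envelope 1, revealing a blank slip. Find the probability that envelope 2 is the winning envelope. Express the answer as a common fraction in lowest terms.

Condition on the true location of the cheque.
If it is in envelope 1 (prior 5/22): the presenter opened envelope 1, so this case is ruled out; weight (5/22)·0 = 0.
If it is in envelope 2 (prior 5/22): the presenter has 3 equally likely choices, so probability 1/3; weight (5/22)·(1/3) = 5/66.
If it is in envelope 3 (prior 3/11): the presenter has 3 equally likely choices, so probability 1/3; weight (3/11)·(1/3) = 1/11.
If it is in envelope 4 (prior 3/22): the presenter has 4 equally likely choices, so probability 1/4; weight (3/22)·(1/4) = 3/88.
If it is in envelope 5 (prior 3/22): the presenter has 3 equally likely choices, so probability 1/3; weight (3/22)·(1/3) = 1/22.
The weights sum to 65/264.
So P(the cheque in envelope 2 | the presenter opened envelope 1) = (5/66) / (65/264) = 4/13.

4/13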